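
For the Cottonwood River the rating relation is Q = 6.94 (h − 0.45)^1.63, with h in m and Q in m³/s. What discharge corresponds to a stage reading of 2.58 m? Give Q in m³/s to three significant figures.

23.8 m³/s

Q = 6.94 × (2.58 − 0.45)^1.63 = 6.94 × 2.13^1.63 = 23.80 m³/s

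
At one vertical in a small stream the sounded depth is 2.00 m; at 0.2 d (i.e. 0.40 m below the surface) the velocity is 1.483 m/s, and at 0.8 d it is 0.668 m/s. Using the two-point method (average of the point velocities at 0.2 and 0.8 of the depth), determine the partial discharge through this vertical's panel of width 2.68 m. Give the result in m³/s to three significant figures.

5.76 m³/s

v̄ = (1.483 + 0.668) / 2 = 1.076 m/s
q = v̄ × d × w = 1.076 × 2.00 × 2.68 = 5.765 m³/s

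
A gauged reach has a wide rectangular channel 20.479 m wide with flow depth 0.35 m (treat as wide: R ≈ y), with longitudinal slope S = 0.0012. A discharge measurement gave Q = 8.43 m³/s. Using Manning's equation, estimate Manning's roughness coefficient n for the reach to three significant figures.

0.0146

A = b·y = 20.479 × 0.35 = 7.168 m²
Wide channel: R ≈ y = 0.35 m
n = (1/Q)·A·R^(2/3)·S^(1/2) = (1/8.43) × 7.168 × 0.4966 × 0.03464 = 0.01463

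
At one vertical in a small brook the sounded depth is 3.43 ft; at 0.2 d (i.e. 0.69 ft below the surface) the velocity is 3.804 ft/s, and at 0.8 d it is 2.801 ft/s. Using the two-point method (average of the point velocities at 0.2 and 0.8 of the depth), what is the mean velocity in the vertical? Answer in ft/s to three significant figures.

v̄ = (3.804 + 2.801) / 2 = 3.303 ft/s

3.30 ft/s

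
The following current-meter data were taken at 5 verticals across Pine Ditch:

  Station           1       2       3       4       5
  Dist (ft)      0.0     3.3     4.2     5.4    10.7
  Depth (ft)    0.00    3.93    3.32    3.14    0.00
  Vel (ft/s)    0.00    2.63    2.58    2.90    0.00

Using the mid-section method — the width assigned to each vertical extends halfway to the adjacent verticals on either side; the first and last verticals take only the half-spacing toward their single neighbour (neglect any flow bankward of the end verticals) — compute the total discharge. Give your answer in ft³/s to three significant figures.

w_2 = (4.2 − 0.0)/2 = 2.1 ft; q_2 = 2.63 × 3.93 × 2.1 = 21.71 ft³/s
w_3 = (5.4 − 3.3)/2 = 1.05 ft; q_3 = 2.58 × 3.32 × 1.05 = 8.994 ft³/s
w_4 = (10.7 − 4.2)/2 = 3.25 ft; q_4 = 2.90 × 3.14 × 3.25 = 29.59 ft³/s
Stations 1, 5 contribute zero (depth or velocity is 0).
Q = Σ qᵢ = 60.29 ft³/s

60.3 ft³/s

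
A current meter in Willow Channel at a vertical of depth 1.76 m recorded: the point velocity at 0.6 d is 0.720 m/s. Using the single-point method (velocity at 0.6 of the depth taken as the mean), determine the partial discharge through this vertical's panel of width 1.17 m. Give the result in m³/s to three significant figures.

1.48 m³/s

v̄ = v₀.₆ = 0.720 m/s
q = v̄ × d × w = 0.7200 × 1.76 × 1.17 = 1.483 m³/s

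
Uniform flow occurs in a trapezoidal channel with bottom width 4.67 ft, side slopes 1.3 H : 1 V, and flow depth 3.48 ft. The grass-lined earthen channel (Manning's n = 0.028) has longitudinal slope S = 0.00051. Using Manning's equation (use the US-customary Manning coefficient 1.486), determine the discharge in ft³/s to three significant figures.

60.7 ft³/s

A = (b + z·y)·y = (4.67 + 1.3×3.48)×3.48 = 32.00 ft²
P = b + 2y√(1+z²) = 4.67 + 2×3.48×√(1+1.3²) = 16.09 ft
R = A/P = 32.00/16.09 = 1.989 ft
Q = (1.486/n)·A·R^(2/3)·S^(1/2) = (1.486/0.028) × 32.00 × 1.989^(2/3) × 0.00051^(1/2) = 60.65 ft³/s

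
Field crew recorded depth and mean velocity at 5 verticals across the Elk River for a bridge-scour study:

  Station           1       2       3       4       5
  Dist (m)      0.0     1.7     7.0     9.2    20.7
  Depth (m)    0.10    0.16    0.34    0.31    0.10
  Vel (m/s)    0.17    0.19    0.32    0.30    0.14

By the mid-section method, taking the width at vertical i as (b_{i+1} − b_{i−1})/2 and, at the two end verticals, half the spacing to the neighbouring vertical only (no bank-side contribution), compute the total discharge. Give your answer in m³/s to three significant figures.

1.25 m³/s

w_1 = (1.7 − 0.0)/2 = 0.85 m; q_1 = 0.17 × 0.10 × 0.85 = 0.01445 m³/s
w_2 = (7.0 − 0.0)/2 = 3.5 m; q_2 = 0.19 × 0.16 × 3.5 = 0.1064 m³/s
w_3 = (9.2 − 1.7)/2 = 3.75 m; q_3 = 0.32 × 0.34 × 3.75 = 0.4080 m³/s
w_4 = (20.7 − 7.0)/2 = 6.85 m; q_4 = 0.30 × 0.31 × 6.85 = 0.6371 m³/s
w_5 = (20.7 − 9.2)/2 = 5.75 m; q_5 = 0.14 × 0.10 × 5.75 = 0.08050 m³/s
Q = Σ qᵢ = 1.246 m³/s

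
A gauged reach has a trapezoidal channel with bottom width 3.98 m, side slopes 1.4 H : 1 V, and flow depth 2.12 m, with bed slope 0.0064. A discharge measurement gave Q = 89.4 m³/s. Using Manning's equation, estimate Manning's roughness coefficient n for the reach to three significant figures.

A = (b + z·y)·y = (3.98 + 1.4×2.12)×2.12 = 14.73 m²
P = b + 2y√(1+z²) = 3.98 + 2×2.12×√(1+1.4²) = 11.27 m
R = A/P = 14.73/11.27 = 1.306 m
n = (1/Q)·A·R^(2/3)·S^(1/2) = (1/89.4) × 14.73 × 1.195 × 0.08000 = 0.01575

0.0158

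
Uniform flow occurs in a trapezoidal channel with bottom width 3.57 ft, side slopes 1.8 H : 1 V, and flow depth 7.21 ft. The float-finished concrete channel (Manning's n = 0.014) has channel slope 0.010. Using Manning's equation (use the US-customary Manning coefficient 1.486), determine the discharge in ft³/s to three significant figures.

2970 ft³/s

A = (b + z·y)·y = (3.57 + 1.8×7.21)×7.21 = 119.3 ft²
P = b + 2y√(1+z²) = 3.57 + 2×7.21×√(1+1.8²) = 33.26 ft
R = A/P = 119.3/33.26 = 3.587 ft
Q = (1.486/n)·A·R^(2/3)·S^(1/2) = (1.486/0.014) × 119.3 × 3.587^(2/3) × 0.010^(1/2) = 2967 ft³/s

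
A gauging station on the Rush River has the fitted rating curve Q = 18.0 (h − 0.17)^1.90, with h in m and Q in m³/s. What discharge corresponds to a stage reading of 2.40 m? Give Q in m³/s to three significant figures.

82.6 m³/s

Q = 18.0 × (2.40 − 0.17)^1.90 = 18.0 × 2.23^1.90 = 82.61 m³/s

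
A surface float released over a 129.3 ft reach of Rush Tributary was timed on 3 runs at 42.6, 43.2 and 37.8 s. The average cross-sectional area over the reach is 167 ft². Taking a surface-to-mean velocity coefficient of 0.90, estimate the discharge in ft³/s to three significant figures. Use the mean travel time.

472 ft³/s

t̄ = (42.6 + 43.2 + 37.8) / 3 = 41.2 s
v_surface = L / t̄ = 129.3 / 41.2 = 3.138 ft/s
v_mean = 0.90 × 3.138 = 2.825 ft/s
Q = A × v_mean = 167 × 2.825 = 471.7 ft³/s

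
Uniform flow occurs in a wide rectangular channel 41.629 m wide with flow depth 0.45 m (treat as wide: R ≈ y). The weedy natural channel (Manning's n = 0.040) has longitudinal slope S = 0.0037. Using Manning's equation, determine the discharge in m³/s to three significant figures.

A = b·y = 41.629 × 0.45 = 18.73 m²
Wide channel: R ≈ y = 0.45 m
Q = (1/n)·A·R^(2/3)·S^(1/2) = (1/0.040) × 18.73 × 0.4500^(2/3) × 0.0037^(1/2) = 16.73 m³/s

16.7 m³/s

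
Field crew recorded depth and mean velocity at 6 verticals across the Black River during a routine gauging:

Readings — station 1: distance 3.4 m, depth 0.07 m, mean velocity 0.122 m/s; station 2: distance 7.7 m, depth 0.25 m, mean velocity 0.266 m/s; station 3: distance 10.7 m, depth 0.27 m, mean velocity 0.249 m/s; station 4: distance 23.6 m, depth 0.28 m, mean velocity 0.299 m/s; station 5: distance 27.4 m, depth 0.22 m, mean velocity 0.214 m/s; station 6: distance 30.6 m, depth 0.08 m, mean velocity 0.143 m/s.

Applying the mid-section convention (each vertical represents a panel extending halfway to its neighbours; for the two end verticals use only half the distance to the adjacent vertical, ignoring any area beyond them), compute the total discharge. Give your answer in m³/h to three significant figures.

6040 m³/h

w_1 = (7.7 − 3.4)/2 = 2.15 m; q_1 = 0.122 × 0.07 × 2.15 = 0.01836 m³/s
w_2 = (10.7 − 3.4)/2 = 3.65 m; q_2 = 0.266 × 0.25 × 3.65 = 0.2427 m³/s
w_3 = (23.6 − 7.7)/2 = 7.95 m; q_3 = 0.249 × 0.27 × 7.95 = 0.5345 m³/s
w_4 = (27.4 − 10.7)/2 = 8.35 m; q_4 = 0.299 × 0.28 × 8.35 = 0.6991 m³/s
w_5 = (30.6 − 23.6)/2 = 3.5 m; q_5 = 0.214 × 0.22 × 3.5 = 0.1648 m³/s
w_6 = (30.6 − 27.4)/2 = 1.6 m; q_6 = 0.143 × 0.08 × 1.6 = 0.01830 m³/s
Q = Σ qᵢ = 1.678 m³/s
= 1.678 × 3600 = 6040 m³/h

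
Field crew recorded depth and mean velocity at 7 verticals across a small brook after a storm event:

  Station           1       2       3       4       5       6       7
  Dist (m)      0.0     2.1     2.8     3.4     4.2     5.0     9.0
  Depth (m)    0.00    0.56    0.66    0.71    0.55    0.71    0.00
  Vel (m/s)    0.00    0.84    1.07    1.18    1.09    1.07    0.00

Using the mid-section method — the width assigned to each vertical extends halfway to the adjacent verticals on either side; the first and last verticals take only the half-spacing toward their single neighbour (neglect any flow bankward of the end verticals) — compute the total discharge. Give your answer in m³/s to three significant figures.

4.01 m³/s

w_2 = (2.8 − 0.0)/2 = 1.4 m; q_2 = 0.84 × 0.56 × 1.4 = 0.6586 m³/s
w_3 = (3.4 − 2.1)/2 = 0.65 m; q_3 = 1.07 × 0.66 × 0.65 = 0.4590 m³/s
w_4 = (4.2 − 2.8)/2 = 0.7 m; q_4 = 1.18 × 0.71 × 0.7 = 0.5865 m³/s
w_5 = (5.0 − 3.4)/2 = 0.8 m; q_5 = 1.09 × 0.55 × 0.8 = 0.4796 m³/s
w_6 = (9.0 − 4.2)/2 = 2.4 m; q_6 = 1.07 × 0.71 × 2.4 = 1.823 m³/s
Stations 1, 7 contribute zero (depth or velocity is 0).
Q = Σ qᵢ = 4.007 m³/s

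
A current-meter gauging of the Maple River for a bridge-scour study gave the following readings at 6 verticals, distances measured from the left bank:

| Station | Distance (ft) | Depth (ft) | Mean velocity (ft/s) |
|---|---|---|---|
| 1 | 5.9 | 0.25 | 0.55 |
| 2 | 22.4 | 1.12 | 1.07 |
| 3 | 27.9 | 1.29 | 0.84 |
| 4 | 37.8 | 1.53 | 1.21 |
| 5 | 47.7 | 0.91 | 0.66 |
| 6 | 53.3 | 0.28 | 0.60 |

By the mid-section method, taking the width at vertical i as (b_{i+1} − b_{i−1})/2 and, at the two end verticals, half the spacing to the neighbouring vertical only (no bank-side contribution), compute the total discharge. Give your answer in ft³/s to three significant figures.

w_1 = (22.4 − 5.9)/2 = 8.25 ft; q_1 = 0.55 × 0.25 × 8.25 = 1.134 ft³/s
w_2 = (27.9 − 5.9)/2 = 11 ft; q_2 = 1.07 × 1.12 × 11 = 13.18 ft³/s
w_3 = (37.8 − 22.4)/2 = 7.7 ft; q_3 = 0.84 × 1.29 × 7.7 = 8.344 ft³/s
w_4 = (47.7 − 27.9)/2 = 9.9 ft; q_4 = 1.21 × 1.53 × 9.9 = 18.33 ft³/s
w_5 = (53.3 − 37.8)/2 = 7.75 ft; q_5 = 0.66 × 0.91 × 7.75 = 4.655 ft³/s
w_6 = (53.3 − 47.7)/2 = 2.8 ft; q_6 = 0.60 × 0.28 × 2.8 = 0.4704 ft³/s
Q = Σ qᵢ = 46.11 ft³/s

46.1 ft³/s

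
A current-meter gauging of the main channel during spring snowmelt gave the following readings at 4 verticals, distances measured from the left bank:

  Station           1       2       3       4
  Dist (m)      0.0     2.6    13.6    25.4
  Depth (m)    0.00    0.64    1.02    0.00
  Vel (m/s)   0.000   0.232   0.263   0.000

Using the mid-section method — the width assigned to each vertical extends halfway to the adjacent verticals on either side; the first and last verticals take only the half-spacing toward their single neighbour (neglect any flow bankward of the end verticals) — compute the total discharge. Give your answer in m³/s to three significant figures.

4.07 m³/s

w_2 = (13.6 − 0.0)/2 = 6.8 m; q_2 = 0.232 × 0.64 × 6.8 = 1.010 m³/s
w_3 = (25.4 − 2.6)/2 = 11.4 m; q_3 = 0.263 × 1.02 × 11.4 = 3.058 m³/s
Stations 1, 4 contribute zero (depth or velocity is 0).
Q = Σ qᵢ = 4.068 m³/s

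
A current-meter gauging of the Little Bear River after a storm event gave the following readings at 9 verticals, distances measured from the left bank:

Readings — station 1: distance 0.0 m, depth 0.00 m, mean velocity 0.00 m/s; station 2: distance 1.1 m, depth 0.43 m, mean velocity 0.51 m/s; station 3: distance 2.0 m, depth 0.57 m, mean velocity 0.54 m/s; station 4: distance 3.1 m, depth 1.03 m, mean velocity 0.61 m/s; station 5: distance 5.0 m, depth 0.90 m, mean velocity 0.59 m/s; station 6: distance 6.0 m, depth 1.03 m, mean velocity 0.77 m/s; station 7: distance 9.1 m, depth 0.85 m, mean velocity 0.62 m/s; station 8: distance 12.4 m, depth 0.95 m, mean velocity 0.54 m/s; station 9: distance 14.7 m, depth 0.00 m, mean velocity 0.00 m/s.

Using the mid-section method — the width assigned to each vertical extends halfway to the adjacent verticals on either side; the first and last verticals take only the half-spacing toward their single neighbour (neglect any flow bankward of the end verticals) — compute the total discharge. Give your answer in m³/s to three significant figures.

6.99 m³/s

w_2 = (2.0 − 0.0)/2 = 1 m; q_2 = 0.51 × 0.43 × 1 = 0.2193 m³/s
w_3 = (3.1 − 1.1)/2 = 1 m; q_3 = 0.54 × 0.57 × 1 = 0.3078 m³/s
w_4 = (5.0 − 2.0)/2 = 1.5 m; q_4 = 0.61 × 1.03 × 1.5 = 0.9425 m³/s
w_5 = (6.0 − 3.1)/2 = 1.45 m; q_5 = 0.59 × 0.90 × 1.45 = 0.7700 m³/s
w_6 = (9.1 − 5.0)/2 = 2.05 m; q_6 = 0.77 × 1.03 × 2.05 = 1.626 m³/s
w_7 = (12.4 − 6.0)/2 = 3.2 m; q_7 = 0.62 × 0.85 × 3.2 = 1.686 m³/s
w_8 = (14.7 − 9.1)/2 = 2.8 m; q_8 = 0.54 × 0.95 × 2.8 = 1.436 m³/s
Stations 1, 9 contribute zero (depth or velocity is 0).
Q = Σ qᵢ = 6.988 m³/s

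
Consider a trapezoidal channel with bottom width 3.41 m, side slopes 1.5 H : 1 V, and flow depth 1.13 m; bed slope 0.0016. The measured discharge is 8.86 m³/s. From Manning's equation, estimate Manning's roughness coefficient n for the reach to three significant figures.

0.0219

A = (b + z·y)·y = (3.41 + 1.5×1.13)×1.13 = 5.769 m²
P = b + 2y√(1+z²) = 3.41 + 2×1.13×√(1+1.5²) = 7.484 m
R = A/P = 5.769/7.484 = 0.7708 m
n = (1/Q)·A·R^(2/3)·S^(1/2) = (1/8.86) × 5.769 × 0.8407 × 0.04000 = 0.02189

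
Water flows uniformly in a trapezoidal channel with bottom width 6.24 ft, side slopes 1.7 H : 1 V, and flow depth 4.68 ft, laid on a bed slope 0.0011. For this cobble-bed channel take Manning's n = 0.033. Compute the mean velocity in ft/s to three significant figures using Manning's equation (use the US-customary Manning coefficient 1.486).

A = (b + z·y)·y = (6.24 + 1.7×4.68)×4.68 = 66.44 ft²
P = b + 2y√(1+z²) = 6.24 + 2×4.68×√(1+1.7²) = 24.70 ft
R = A/P = 66.44/24.70 = 2.690 ft
Q = (1.486/n)·A·R^(2/3)·S^(1/2) = (1.486/0.033) × 66.44 × 2.690^(2/3) × 0.0011^(1/2) = 191.9 ft³/s
V = Q/A = 191.9/66.44 = 2.888 ft/s

2.89 ft/s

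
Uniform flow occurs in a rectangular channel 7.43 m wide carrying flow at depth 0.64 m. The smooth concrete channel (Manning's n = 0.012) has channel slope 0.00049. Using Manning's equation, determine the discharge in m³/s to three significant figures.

A = b·y = 7.43 × 0.64 = 4.755 m²
P = b + 2y = 7.43 + 2×0.64 = 8.710 m
R = A/P = 4.755/8.710 = 0.5459 m
Q = (1/n)·A·R^(2/3)·S^(1/2) = (1/0.012) × 4.755 × 0.5459^(2/3) × 0.00049^(1/2) = 5.859 m³/s

5.86 m³/s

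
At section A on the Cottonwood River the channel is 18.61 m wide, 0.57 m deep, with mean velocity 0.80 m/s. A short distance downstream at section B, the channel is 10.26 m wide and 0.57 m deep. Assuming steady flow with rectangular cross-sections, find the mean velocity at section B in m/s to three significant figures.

Q = A₁V₁ = (18.61×0.57) × 0.80 = 8.486 m³/s
A₂ = 10.26 × 0.57 = 5.848 m²
V₂ = Q/A₂ = 8.486/5.848 = 1.451 m/s

1.45 m/s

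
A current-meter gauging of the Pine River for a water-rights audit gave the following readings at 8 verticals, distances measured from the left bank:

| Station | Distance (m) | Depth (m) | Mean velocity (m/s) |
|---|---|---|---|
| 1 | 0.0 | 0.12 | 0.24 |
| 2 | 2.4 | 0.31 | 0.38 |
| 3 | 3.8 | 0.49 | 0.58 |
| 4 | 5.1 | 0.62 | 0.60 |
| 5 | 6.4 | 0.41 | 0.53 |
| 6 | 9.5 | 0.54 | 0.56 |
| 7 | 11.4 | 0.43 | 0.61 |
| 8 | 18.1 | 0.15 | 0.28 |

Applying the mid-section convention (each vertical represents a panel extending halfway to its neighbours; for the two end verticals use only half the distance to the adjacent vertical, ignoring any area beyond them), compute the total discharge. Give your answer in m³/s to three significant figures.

3.63 m³/s

w_1 = (2.4 − 0.0)/2 = 1.2 m; q_1 = 0.24 × 0.12 × 1.2 = 0.03456 m³/s
w_2 = (3.8 − 0.0)/2 = 1.9 m; q_2 = 0.38 × 0.31 × 1.9 = 0.2238 m³/s
w_3 = (5.1 − 2.4)/2 = 1.35 m; q_3 = 0.58 × 0.49 × 1.35 = 0.3837 m³/s
w_4 = (6.4 − 3.8)/2 = 1.3 m; q_4 = 0.60 × 0.62 × 1.3 = 0.4836 m³/s
w_5 = (9.5 − 5.1)/2 = 2.2 m; q_5 = 0.53 × 0.41 × 2.2 = 0.4781 m³/s
w_6 = (11.4 − 6.4)/2 = 2.5 m; q_6 = 0.56 × 0.54 × 2.5 = 0.7560 m³/s
w_7 = (18.1 − 9.5)/2 = 4.3 m; q_7 = 0.61 × 0.43 × 4.3 = 1.128 m³/s
w_8 = (18.1 − 11.4)/2 = 3.35 m; q_8 = 0.28 × 0.15 × 3.35 = 0.1407 m³/s
Q = Σ qᵢ = 3.628 m³/s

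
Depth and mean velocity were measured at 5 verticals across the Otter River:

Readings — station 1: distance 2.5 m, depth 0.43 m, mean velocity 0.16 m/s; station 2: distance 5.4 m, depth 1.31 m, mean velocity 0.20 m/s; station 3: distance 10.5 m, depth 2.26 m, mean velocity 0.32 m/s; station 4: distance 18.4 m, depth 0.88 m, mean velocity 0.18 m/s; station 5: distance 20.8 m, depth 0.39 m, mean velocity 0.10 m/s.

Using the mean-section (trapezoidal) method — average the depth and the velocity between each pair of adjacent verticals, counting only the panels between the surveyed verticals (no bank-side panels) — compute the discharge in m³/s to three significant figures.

6.14 m³/s

Panel 1-2: Δb = 2.9 m, d̄ = (0.43+1.31)/2 = 0.87, v̄ = (0.16+0.20)/2 = 0.18 → q = 2.9×0.87×0.18 = 0.4541 m³/s
Panel 2-3: Δb = 5.1 m, d̄ = (1.31+2.26)/2 = 1.785, v̄ = (0.20+0.32)/2 = 0.26 → q = 5.1×1.785×0.26 = 2.367 m³/s
Panel 3-4: Δb = 7.9 m, d̄ = (2.26+0.88)/2 = 1.57, v̄ = (0.32+0.18)/2 = 0.25 → q = 7.9×1.57×0.25 = 3.101 m³/s
Panel 4-5: Δb = 2.4 m, d̄ = (0.88+0.39)/2 = 0.635, v̄ = (0.18+0.10)/2 = 0.14 → q = 2.4×0.635×0.14 = 0.2134 m³/s
Q = Σ q = 6.135 m³/s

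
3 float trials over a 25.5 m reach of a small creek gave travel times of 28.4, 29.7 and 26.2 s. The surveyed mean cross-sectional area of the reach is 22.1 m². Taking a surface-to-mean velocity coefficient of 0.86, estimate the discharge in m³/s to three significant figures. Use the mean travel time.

t̄ = (28.4 + 29.7 + 26.2) / 3 = 28.1 s
v_surface = L / t̄ = 25.5 / 28.1 = 0.9075 m/s
v_mean = 0.86 × 0.9075 = 0.7804 m/s
Q = A × v_mean = 22.1 × 0.7804 = 17.25 m³/s

17.2 m³/s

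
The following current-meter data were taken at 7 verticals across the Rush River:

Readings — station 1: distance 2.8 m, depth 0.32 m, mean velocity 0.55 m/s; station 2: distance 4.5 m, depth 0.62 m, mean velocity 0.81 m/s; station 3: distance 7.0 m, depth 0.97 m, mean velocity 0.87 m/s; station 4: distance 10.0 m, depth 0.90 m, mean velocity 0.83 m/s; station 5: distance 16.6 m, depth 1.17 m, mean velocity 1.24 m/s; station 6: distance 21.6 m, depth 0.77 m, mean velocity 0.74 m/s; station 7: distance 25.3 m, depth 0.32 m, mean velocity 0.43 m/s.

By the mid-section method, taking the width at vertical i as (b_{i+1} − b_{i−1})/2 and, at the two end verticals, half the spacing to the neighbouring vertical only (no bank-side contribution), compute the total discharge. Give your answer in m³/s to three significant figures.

18.3 m³/s

w_1 = (4.5 − 2.8)/2 = 0.85 m; q_1 = 0.55 × 0.32 × 0.85 = 0.1496 m³/s
w_2 = (7.0 − 2.8)/2 = 2.1 m; q_2 = 0.81 × 0.62 × 2.1 = 1.055 m³/s
w_3 = (10.0 − 4.5)/2 = 2.75 m; q_3 = 0.87 × 0.97 × 2.75 = 2.321 m³/s
w_4 = (16.6 − 7.0)/2 = 4.8 m; q_4 = 0.83 × 0.90 × 4.8 = 3.586 m³/s
w_5 = (21.6 − 10.0)/2 = 5.8 m; q_5 = 1.24 × 1.17 × 5.8 = 8.415 m³/s
w_6 = (25.3 − 16.6)/2 = 4.35 m; q_6 = 0.74 × 0.77 × 4.35 = 2.479 m³/s
w_7 = (25.3 − 21.6)/2 = 1.85 m; q_7 = 0.43 × 0.32 × 1.85 = 0.2546 m³/s
Q = Σ qᵢ = 18.26 m³/s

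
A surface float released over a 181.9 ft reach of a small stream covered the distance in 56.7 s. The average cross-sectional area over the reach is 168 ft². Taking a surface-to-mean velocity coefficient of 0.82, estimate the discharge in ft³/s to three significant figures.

v_surface = L / t̄ = 181.9 / 56.7 = 3.208 ft/s
v_mean = 0.82 × 3.208 = 2.631 ft/s
Q = A × v_mean = 168 × 2.631 = 441.9 ft³/s

442 ft³/s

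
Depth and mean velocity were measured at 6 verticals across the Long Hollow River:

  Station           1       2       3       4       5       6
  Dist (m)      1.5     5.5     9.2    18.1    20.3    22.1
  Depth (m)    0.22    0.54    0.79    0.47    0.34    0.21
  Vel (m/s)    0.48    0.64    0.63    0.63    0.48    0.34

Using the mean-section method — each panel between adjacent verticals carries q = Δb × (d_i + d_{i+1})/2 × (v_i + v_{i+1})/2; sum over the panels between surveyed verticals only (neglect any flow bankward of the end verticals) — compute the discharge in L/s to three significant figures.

6640 L/s

Panel 1-2: Δb = 4 m, d̄ = (0.22+0.54)/2 = 0.38, v̄ = (0.48+0.64)/2 = 0.56 → q = 4×0.38×0.56 = 0.8512 m³/s
Panel 2-3: Δb = 3.7 m, d̄ = (0.54+0.79)/2 = 0.665, v̄ = (0.64+0.63)/2 = 0.635 → q = 3.7×0.665×0.635 = 1.562 m³/s
Panel 3-4: Δb = 8.9 m, d̄ = (0.79+0.47)/2 = 0.63, v̄ = (0.63+0.63)/2 = 0.63 → q = 8.9×0.63×0.63 = 3.532 m³/s
Panel 4-5: Δb = 2.2 m, d̄ = (0.47+0.34)/2 = 0.405, v̄ = (0.63+0.48)/2 = 0.555 → q = 2.2×0.405×0.555 = 0.4945 m³/s
Panel 5-6: Δb = 1.8 m, d̄ = (0.34+0.21)/2 = 0.275, v̄ = (0.48+0.34)/2 = 0.41 → q = 1.8×0.275×0.41 = 0.2030 m³/s
Q = Σ q = 6.643 m³/s
= 6.643 × 1000 = 6643 L/s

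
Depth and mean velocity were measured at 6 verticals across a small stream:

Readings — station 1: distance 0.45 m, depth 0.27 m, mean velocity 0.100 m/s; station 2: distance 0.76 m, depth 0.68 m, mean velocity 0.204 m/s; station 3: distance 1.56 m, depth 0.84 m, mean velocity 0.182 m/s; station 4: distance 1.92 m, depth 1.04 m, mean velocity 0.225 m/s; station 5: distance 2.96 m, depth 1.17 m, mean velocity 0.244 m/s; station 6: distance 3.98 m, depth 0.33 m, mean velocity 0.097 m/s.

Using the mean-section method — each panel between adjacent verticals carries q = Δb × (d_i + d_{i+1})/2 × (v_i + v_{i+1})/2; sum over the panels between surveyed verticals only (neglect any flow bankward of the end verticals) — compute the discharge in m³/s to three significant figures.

Panel 1-2: Δb = 0.31 m, d̄ = (0.27+0.68)/2 = 0.475, v̄ = (0.100+0.204)/2 = 0.152 → q = 0.31×0.475×0.152 = 0.02238 m³/s
Panel 2-3: Δb = 0.8 m, d̄ = (0.68+0.84)/2 = 0.76, v̄ = (0.204+0.182)/2 = 0.193 → q = 0.8×0.76×0.193 = 0.1173 m³/s
Panel 3-4: Δb = 0.36 m, d̄ = (0.84+1.04)/2 = 0.94, v̄ = (0.182+0.225)/2 = 0.2035 → q = 0.36×0.94×0.2035 = 0.06886 m³/s
Panel 4-5: Δb = 1.04 m, d̄ = (1.04+1.17)/2 = 1.105, v̄ = (0.225+0.244)/2 = 0.2345 → q = 1.04×1.105×0.2345 = 0.2695 m³/s
Panel 5-6: Δb = 1.02 m, d̄ = (1.17+0.33)/2 = 0.75, v̄ = (0.244+0.097)/2 = 0.1705 → q = 1.02×0.75×0.1705 = 0.1304 m³/s
Q = Σ q = 0.6085 m³/s

0.609 m³/s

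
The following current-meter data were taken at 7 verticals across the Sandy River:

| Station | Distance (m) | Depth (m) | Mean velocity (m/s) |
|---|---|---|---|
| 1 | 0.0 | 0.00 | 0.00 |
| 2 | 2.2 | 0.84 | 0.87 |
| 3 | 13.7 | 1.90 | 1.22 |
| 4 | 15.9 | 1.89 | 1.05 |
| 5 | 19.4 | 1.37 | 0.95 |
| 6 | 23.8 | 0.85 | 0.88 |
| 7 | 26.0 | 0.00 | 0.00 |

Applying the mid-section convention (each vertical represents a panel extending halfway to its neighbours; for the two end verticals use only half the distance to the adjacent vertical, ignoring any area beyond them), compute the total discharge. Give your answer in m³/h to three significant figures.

123000 m³/h

w_2 = (13.7 − 0.0)/2 = 6.85 m; q_2 = 0.87 × 0.84 × 6.85 = 5.006 m³/s
w_3 = (15.9 − 2.2)/2 = 6.85 m; q_3 = 1.22 × 1.90 × 6.85 = 15.88 m³/s
w_4 = (19.4 − 13.7)/2 = 2.85 m; q_4 = 1.05 × 1.89 × 2.85 = 5.656 m³/s
w_5 = (23.8 − 15.9)/2 = 3.95 m; q_5 = 0.95 × 1.37 × 3.95 = 5.141 m³/s
w_6 = (26.0 − 19.4)/2 = 3.3 m; q_6 = 0.88 × 0.85 × 3.3 = 2.468 m³/s
Stations 1, 7 contribute zero (depth or velocity is 0).
Q = Σ qᵢ = 34.15 m³/s
= 34.15 × 3600 = 122900 m³/h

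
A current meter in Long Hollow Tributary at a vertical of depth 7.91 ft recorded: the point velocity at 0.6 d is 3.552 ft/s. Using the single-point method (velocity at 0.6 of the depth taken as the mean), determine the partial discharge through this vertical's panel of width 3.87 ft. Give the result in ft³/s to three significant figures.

109 ft³/s

v̄ = v₀.₆ = 3.552 ft/s
q = v̄ × d × w = 3.552 × 7.91 × 3.87 = 108.7 ft³/s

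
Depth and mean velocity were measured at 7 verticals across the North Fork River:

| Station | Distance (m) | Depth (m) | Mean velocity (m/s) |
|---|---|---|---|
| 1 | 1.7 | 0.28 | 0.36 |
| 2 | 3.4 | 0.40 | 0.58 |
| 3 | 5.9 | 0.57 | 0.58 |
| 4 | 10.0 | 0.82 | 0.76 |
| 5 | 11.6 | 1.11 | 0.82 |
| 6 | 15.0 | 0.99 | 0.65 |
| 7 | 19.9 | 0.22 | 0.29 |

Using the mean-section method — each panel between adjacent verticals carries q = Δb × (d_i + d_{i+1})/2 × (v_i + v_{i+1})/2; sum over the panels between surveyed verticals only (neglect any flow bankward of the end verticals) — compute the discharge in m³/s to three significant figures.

8.12 m³/s

Panel 1-2: Δb = 1.7 m, d̄ = (0.28+0.40)/2 = 0.34, v̄ = (0.36+0.58)/2 = 0.47 → q = 1.7×0.34×0.47 = 0.2717 m³/s
Panel 2-3: Δb = 2.5 m, d̄ = (0.40+0.57)/2 = 0.485, v̄ = (0.58+0.58)/2 = 0.58 → q = 2.5×0.485×0.58 = 0.7033 m³/s
Panel 3-4: Δb = 4.1 m, d̄ = (0.57+0.82)/2 = 0.695, v̄ = (0.58+0.76)/2 = 0.67 → q = 4.1×0.695×0.67 = 1.909 m³/s
Panel 4-5: Δb = 1.6 m, d̄ = (0.82+1.11)/2 = 0.965, v̄ = (0.76+0.82)/2 = 0.79 → q = 1.6×0.965×0.79 = 1.220 m³/s
Panel 5-6: Δb = 3.4 m, d̄ = (1.11+0.99)/2 = 1.05, v̄ = (0.82+0.65)/2 = 0.735 → q = 3.4×1.05×0.735 = 2.624 m³/s
Panel 6-7: Δb = 4.9 m, d̄ = (0.99+0.22)/2 = 0.605, v̄ = (0.65+0.29)/2 = 0.47 → q = 4.9×0.605×0.47 = 1.393 m³/s
Q = Σ q = 8.121 m³/s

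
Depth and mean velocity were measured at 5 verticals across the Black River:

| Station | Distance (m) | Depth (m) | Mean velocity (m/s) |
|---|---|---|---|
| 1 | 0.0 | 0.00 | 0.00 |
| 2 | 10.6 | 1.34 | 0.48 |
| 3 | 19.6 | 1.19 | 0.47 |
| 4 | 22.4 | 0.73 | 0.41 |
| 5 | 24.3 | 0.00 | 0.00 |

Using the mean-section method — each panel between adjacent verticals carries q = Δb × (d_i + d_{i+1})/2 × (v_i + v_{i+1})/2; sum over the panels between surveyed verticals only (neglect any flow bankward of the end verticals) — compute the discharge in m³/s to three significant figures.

8.44 m³/s

Panel 1-2: Δb = 10.6 m, d̄ = (0.00+1.34)/2 = 0.67, v̄ = (0.00+0.48)/2 = 0.24 → q = 10.6×0.67×0.24 = 1.704 m³/s
Panel 2-3: Δb = 9 m, d̄ = (1.34+1.19)/2 = 1.265, v̄ = (0.48+0.47)/2 = 0.475 → q = 9×1.265×0.475 = 5.408 m³/s
Panel 3-4: Δb = 2.8 m, d̄ = (1.19+0.73)/2 = 0.96, v̄ = (0.47+0.41)/2 = 0.44 → q = 2.8×0.96×0.44 = 1.183 m³/s
Panel 4-5: Δb = 1.9 m, d̄ = (0.73+0.00)/2 = 0.365, v̄ = (0.41+0.00)/2 = 0.205 → q = 1.9×0.365×0.205 = 0.1422 m³/s
Q = Σ q = 8.437 m³/s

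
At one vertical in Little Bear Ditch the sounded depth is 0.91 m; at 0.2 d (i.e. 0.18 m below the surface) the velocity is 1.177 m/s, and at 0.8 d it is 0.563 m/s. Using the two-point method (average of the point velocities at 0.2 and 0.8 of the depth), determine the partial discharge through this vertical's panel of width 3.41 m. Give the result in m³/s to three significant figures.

2.70 m³/s

v̄ = (1.177 + 0.563) / 2 = 0.8700 m/s
q = v̄ × d × w = 0.8700 × 0.91 × 3.41 = 2.700 m³/s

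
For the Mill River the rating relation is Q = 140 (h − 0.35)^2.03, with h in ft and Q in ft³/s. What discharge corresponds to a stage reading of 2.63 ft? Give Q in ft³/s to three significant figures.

Q = 140 × (2.63 − 0.35)^2.03 = 140 × 2.28^2.03 = 746.0 ft³/s

746 ft³/s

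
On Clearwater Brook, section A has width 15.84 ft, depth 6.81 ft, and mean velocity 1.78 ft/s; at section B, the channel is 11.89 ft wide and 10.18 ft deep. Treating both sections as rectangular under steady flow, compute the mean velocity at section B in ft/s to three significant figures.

Q = A₁V₁ = (15.84×6.81) × 1.78 = 192.0 ft³/s
A₂ = 11.89 × 10.18 = 121.0 ft²
V₂ = Q/A₂ = 192.0/121.0 = 1.586 ft/s

1.59 ft/s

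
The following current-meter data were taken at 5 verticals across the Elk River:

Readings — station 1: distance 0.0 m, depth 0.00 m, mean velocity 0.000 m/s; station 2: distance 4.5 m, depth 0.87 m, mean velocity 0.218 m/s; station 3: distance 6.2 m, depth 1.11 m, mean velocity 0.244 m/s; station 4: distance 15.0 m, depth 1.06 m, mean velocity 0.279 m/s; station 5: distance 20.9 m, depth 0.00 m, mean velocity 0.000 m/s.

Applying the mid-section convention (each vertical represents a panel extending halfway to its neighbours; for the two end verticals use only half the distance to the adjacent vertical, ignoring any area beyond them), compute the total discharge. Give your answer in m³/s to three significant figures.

4.18 m³/s

w_2 = (6.2 − 0.0)/2 = 3.1 m; q_2 = 0.218 × 0.87 × 3.1 = 0.5879 m³/s
w_3 = (15.0 − 4.5)/2 = 5.25 m; q_3 = 0.244 × 1.11 × 5.25 = 1.422 m³/s
w_4 = (20.9 − 6.2)/2 = 7.35 m; q_4 = 0.279 × 1.06 × 7.35 = 2.174 m³/s
Stations 1, 5 contribute zero (depth or velocity is 0).
Q = Σ qᵢ = 4.184 m³/s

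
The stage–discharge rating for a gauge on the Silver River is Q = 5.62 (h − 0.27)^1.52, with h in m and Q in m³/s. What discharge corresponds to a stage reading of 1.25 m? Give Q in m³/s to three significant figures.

5.45 m³/s

Q = 5.62 × (1.25 − 0.27)^1.52 = 5.62 × 0.98^1.52 = 5.450 m³/s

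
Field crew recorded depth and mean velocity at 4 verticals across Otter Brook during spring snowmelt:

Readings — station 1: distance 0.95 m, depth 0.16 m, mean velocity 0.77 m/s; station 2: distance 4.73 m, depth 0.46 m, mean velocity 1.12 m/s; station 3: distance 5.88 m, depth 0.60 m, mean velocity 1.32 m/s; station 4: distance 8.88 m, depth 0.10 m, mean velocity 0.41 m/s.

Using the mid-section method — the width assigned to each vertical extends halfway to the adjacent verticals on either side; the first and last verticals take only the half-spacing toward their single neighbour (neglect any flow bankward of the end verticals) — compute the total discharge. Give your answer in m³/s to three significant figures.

w_1 = (4.73 − 0.95)/2 = 1.89 m; q_1 = 0.77 × 0.16 × 1.89 = 0.2328 m³/s
w_2 = (5.88 − 0.95)/2 = 2.465 m; q_2 = 1.12 × 0.46 × 2.465 = 1.270 m³/s
w_3 = (8.88 − 4.73)/2 = 2.075 m; q_3 = 1.32 × 0.60 × 2.075 = 1.643 m³/s
w_4 = (8.88 − 5.88)/2 = 1.5 m; q_4 = 0.41 × 0.10 × 1.5 = 0.06150 m³/s
Q = Σ qᵢ = 3.208 m³/s

3.21 m³/s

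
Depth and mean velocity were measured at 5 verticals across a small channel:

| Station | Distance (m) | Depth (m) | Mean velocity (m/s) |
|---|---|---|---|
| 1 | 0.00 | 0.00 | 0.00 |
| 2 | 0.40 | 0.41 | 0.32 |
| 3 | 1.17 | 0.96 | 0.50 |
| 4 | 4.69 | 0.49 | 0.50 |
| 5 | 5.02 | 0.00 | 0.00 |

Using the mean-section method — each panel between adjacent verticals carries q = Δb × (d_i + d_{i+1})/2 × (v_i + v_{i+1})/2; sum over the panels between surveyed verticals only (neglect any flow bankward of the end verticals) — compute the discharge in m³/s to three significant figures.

Panel 1-2: Δb = 0.4 m, d̄ = (0.00+0.41)/2 = 0.205, v̄ = (0.00+0.32)/2 = 0.16 → q = 0.4×0.205×0.16 = 0.01312 m³/s
Panel 2-3: Δb = 0.77 m, d̄ = (0.41+0.96)/2 = 0.685, v̄ = (0.32+0.50)/2 = 0.41 → q = 0.77×0.685×0.41 = 0.2163 m³/s
Panel 3-4: Δb = 3.52 m, d̄ = (0.96+0.49)/2 = 0.725, v̄ = (0.50+0.50)/2 = 0.5 → q = 3.52×0.725×0.5 = 1.276 m³/s
Panel 4-5: Δb = 0.33 m, d̄ = (0.49+0.00)/2 = 0.245, v̄ = (0.50+0.00)/2 = 0.25 → q = 0.33×0.245×0.25 = 0.02021 m³/s
Q = Σ q = 1.526 m³/s

1.53 m³/s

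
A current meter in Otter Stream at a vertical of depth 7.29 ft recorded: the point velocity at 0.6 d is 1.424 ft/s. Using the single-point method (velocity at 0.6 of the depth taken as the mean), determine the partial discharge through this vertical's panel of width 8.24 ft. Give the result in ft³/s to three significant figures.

85.5 ft³/s

v̄ = v₀.₆ = 1.424 ft/s
q = v̄ × d × w = 1.424 × 7.29 × 8.24 = 85.54 ft³/s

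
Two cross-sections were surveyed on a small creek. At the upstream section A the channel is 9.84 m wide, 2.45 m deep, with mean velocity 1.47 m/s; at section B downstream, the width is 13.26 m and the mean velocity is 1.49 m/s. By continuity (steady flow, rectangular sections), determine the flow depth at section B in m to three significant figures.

Q = A₁V₁ = (9.84×2.45) × 1.47 = 35.44 m³/s
d₂ = Q/(b₂ V₂) = 35.44/(13.26×1.49) = 1.794 m

1.79 m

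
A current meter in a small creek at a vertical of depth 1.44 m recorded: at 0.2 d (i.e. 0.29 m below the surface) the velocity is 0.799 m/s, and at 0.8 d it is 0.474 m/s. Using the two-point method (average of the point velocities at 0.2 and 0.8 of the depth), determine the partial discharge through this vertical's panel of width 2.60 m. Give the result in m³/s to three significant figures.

v̄ = (0.799 + 0.474) / 2 = 0.6365 m/s
q = v̄ × d × w = 0.6365 × 1.44 × 2.60 = 2.383 m³/s

2.38 m³/s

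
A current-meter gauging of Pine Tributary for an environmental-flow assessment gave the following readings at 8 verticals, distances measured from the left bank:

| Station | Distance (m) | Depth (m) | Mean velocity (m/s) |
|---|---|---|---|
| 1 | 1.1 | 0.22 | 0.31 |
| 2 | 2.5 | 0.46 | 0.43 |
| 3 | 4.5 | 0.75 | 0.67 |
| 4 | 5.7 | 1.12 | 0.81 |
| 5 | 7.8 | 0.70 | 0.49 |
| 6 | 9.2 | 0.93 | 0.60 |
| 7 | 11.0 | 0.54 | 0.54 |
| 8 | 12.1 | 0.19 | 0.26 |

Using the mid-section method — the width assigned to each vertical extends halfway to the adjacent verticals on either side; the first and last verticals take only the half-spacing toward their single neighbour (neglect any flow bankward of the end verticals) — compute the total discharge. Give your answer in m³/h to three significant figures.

w_1 = (2.5 − 1.1)/2 = 0.7 m; q_1 = 0.31 × 0.22 × 0.7 = 0.04774 m³/s
w_2 = (4.5 − 1.1)/2 = 1.7 m; q_2 = 0.43 × 0.46 × 1.7 = 0.3363 m³/s
w_3 = (5.7 − 2.5)/2 = 1.6 m; q_3 = 0.67 × 0.75 × 1.6 = 0.8040 m³/s
w_4 = (7.8 − 4.5)/2 = 1.65 m; q_4 = 0.81 × 1.12 × 1.65 = 1.497 m³/s
w_5 = (9.2 − 5.7)/2 = 1.75 m; q_5 = 0.49 × 0.70 × 1.75 = 0.6003 m³/s
w_6 = (11.0 − 7.8)/2 = 1.6 m; q_6 = 0.60 × 0.93 × 1.6 = 0.8928 m³/s
w_7 = (12.1 − 9.2)/2 = 1.45 m; q_7 = 0.54 × 0.54 × 1.45 = 0.4228 m³/s
w_8 = (12.1 − 11.0)/2 = 0.55 m; q_8 = 0.26 × 0.19 × 0.55 = 0.02717 m³/s
Q = Σ qᵢ = 4.628 m³/s
= 4.628 × 3600 = 16660 m³/h

16700 m³/h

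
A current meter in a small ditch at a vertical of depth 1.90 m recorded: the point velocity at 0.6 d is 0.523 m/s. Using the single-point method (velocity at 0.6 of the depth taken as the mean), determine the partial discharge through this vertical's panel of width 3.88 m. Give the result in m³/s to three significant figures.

3.86 m³/s

v̄ = v₀.₆ = 0.523 m/s
q = v̄ × d × w = 0.5230 × 1.90 × 3.88 = 3.856 m³/s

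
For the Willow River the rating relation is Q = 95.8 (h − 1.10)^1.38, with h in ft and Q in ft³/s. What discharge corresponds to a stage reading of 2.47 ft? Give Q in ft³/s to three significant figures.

148 ft³/s

Q = 95.8 × (2.47 − 1.10)^1.38 = 95.8 × 1.37^1.38 = 147.9 ft³/s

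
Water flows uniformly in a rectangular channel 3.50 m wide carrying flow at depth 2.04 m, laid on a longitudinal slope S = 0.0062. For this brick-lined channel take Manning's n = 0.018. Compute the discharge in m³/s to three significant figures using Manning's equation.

A = b·y = 3.50 × 2.04 = 7.140 m²
P = b + 2y = 3.50 + 2×2.04 = 7.580 m
R = A/P = 7.140/7.580 = 0.9420 m
Q = (1/n)·A·R^(2/3)·S^(1/2) = (1/0.018) × 7.140 × 0.9420^(2/3) × 0.0062^(1/2) = 30.01 m³/s

30.0 m³/s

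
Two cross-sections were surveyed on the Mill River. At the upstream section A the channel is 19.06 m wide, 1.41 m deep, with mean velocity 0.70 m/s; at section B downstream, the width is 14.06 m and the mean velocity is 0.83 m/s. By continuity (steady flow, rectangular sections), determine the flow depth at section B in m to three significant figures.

1.61 m

Q = A₁V₁ = (19.06×1.41) × 0.70 = 18.81 m³/s
d₂ = Q/(b₂ V₂) = 18.81/(14.06×0.83) = 1.612 m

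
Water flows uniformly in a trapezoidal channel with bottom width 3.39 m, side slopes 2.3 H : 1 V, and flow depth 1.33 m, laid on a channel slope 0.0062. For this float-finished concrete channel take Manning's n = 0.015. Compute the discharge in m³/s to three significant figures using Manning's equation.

A = (b + z·y)·y = (3.39 + 2.3×1.33)×1.33 = 8.577 m²
P = b + 2y√(1+z²) = 3.39 + 2×1.33×√(1+2.3²) = 10.06 m
R = A/P = 8.577/10.06 = 0.8525 m
Q = (1/n)·A·R^(2/3)·S^(1/2) = (1/0.015) × 8.577 × 0.8525^(2/3) × 0.0062^(1/2) = 40.48 m³/s

40.5 m³/s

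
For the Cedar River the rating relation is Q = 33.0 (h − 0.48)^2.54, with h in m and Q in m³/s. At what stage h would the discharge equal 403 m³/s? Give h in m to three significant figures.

3.16 m

h − h₀ = (Q/C)^(1/b) = (403/33.0)^(1/2.54) = 2.678 m
h = 0.48 + 2.678 = 3.158 m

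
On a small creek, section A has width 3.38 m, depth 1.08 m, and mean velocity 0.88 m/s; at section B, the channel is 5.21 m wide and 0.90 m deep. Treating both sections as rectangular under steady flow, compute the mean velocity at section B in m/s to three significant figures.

0.685 m/s

Q = A₁V₁ = (3.38×1.08) × 0.88 = 3.212 m³/s
A₂ = 5.21 × 0.90 = 4.689 m²
V₂ = Q/A₂ = 3.212/4.689 = 0.6851 m/s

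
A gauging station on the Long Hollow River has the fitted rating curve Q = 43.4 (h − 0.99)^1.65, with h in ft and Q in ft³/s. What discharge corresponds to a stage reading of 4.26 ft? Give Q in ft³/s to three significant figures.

307 ft³/s

Q = 43.4 × (4.26 − 0.99)^1.65 = 43.4 × 3.27^1.65 = 306.5 ft³/s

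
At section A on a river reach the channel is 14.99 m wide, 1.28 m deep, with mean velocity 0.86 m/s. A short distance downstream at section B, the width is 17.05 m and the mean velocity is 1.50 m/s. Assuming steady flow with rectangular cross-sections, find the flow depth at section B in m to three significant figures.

0.645 m

Q = A₁V₁ = (14.99×1.28) × 0.86 = 16.50 m³/s
d₂ = Q/(b₂ V₂) = 16.50/(17.05×1.50) = 0.6452 m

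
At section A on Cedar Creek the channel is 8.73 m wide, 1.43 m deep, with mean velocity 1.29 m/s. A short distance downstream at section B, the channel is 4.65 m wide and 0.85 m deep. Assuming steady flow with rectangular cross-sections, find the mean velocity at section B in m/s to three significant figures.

Q = A₁V₁ = (8.73×1.43) × 1.29 = 16.10 m³/s
A₂ = 4.65 × 0.85 = 3.953 m²
V₂ = Q/A₂ = 16.10/3.953 = 4.074 m/s

4.07 m/s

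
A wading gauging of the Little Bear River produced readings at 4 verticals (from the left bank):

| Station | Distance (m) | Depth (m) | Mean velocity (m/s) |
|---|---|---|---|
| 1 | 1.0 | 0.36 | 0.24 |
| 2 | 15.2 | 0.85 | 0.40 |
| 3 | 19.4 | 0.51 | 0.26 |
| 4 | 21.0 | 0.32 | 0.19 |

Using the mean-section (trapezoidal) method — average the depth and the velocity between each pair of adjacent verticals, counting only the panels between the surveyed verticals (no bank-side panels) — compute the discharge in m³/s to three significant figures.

Panel 1-2: Δb = 14.2 m, d̄ = (0.36+0.85)/2 = 0.605, v̄ = (0.24+0.40)/2 = 0.32 → q = 14.2×0.605×0.32 = 2.749 m³/s
Panel 2-3: Δb = 4.2 m, d̄ = (0.85+0.51)/2 = 0.68, v̄ = (0.40+0.26)/2 = 0.33 → q = 4.2×0.68×0.33 = 0.9425 m³/s
Panel 3-4: Δb = 1.6 m, d̄ = (0.51+0.32)/2 = 0.415, v̄ = (0.26+0.19)/2 = 0.225 → q = 1.6×0.415×0.225 = 0.1494 m³/s
Q = Σ q = 3.841 m³/s

3.84 m³/s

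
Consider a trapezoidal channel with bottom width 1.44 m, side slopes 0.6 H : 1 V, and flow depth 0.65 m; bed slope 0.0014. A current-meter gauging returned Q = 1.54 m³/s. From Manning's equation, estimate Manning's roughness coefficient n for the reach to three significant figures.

0.0158

A = (b + z·y)·y = (1.44 + 0.6×0.65)×0.65 = 1.190 m²
P = b + 2y√(1+z²) = 1.44 + 2×0.65×√(1+0.6²) = 2.956 m
R = A/P = 1.190/2.956 = 0.4024 m
n = (1/Q)·A·R^(2/3)·S^(1/2) = (1/1.54) × 1.190 × 0.5450 × 0.03742 = 0.01575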